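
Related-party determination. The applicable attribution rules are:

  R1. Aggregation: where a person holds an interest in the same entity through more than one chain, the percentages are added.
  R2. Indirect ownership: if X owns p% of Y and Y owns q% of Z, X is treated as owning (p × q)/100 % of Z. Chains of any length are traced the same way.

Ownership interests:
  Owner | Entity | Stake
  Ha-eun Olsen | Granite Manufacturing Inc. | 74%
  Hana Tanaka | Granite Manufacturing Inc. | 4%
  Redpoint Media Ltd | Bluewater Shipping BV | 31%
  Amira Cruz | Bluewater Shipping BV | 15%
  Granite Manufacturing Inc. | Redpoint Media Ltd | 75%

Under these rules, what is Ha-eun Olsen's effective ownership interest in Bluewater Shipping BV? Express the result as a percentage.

17.205%

Chain via Granite Manufacturing Inc. → Redpoint Media Ltd (R2): 74% × 75% × 31% = 17.205% of Bluewater Shipping BV.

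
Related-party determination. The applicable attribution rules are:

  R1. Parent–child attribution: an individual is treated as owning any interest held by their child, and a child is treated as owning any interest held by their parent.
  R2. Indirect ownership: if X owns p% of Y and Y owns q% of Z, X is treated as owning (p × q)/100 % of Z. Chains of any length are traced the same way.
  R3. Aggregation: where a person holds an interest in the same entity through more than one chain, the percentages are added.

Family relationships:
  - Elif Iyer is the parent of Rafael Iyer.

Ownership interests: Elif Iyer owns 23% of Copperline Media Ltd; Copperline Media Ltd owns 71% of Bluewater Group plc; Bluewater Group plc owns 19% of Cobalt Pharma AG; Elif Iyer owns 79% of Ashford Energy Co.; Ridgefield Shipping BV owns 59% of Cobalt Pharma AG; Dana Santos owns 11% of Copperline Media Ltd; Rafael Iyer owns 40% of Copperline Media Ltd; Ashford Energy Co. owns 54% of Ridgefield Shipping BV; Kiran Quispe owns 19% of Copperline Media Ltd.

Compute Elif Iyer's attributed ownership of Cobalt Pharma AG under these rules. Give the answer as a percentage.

By parent–child attribution (R1), Elif Iyer is treated as also owning Rafael Iyer's interest in Copperline Media Ltd, giving 23% + 40% = 63%.
Chain via Ashford Energy Co. → Ridgefield Shipping BV (R2): 79% × 54% × 59% = 25.1694% of Cobalt Pharma AG.
Chain via Copperline Media Ltd → Bluewater Group plc (R2): 63% × 71% × 19% = 8.4987% of Cobalt Pharma AG.
Aggregating (R3): 25.1694% + 8.4987% = 33.6681%.

33.6681%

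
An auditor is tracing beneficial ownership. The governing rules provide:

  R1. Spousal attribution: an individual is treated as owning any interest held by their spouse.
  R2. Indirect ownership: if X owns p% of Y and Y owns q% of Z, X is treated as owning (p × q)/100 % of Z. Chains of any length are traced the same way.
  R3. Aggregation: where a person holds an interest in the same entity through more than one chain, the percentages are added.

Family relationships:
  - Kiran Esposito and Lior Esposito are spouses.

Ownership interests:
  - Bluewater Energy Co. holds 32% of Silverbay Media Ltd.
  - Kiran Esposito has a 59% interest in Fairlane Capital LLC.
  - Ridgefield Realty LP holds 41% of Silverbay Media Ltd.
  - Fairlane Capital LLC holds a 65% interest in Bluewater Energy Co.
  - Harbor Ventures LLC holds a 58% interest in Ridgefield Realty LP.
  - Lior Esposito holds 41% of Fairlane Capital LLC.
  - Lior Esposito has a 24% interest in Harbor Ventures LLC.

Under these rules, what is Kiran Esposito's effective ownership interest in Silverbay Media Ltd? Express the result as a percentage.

26.5072%

By spousal attribution (R1), Kiran Esposito is treated as also owning Lior Esposito's interest in Fairlane Capital LLC, giving 59% + 41% = 100%.
By spousal attribution (R1), Kiran Esposito is treated as owning Lior Esposito's 24% interest in Harbor Ventures LLC.
Chain via Fairlane Capital LLC → Bluewater Energy Co. (R2): 100% × 65% × 32% = 20.8% of Silverbay Media Ltd.
Chain via Harbor Ventures LLC → Ridgefield Realty LP (R2): 24% × 58% × 41% = 5.7072% of Silverbay Media Ltd.
Aggregating (R3): 20.8% + 5.7072% = 26.5072%.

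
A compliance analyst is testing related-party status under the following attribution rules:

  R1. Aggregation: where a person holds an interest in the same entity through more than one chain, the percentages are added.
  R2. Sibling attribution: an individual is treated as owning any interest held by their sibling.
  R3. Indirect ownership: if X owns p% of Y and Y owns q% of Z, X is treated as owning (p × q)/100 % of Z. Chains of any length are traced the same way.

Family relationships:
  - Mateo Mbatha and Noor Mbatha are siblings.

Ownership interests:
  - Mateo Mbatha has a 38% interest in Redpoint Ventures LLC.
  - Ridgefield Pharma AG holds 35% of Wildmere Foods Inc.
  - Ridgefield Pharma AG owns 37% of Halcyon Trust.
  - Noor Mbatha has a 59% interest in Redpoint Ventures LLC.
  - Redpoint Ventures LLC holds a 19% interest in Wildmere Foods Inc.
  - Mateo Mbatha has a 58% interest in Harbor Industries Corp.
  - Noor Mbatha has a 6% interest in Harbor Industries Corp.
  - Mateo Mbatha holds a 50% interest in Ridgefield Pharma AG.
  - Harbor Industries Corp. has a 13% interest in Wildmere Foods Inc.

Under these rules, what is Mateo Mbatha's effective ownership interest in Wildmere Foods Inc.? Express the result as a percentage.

By sibling attribution (R2), Mateo Mbatha is treated as also owning Noor Mbatha's interest in Redpoint Ventures LLC, giving 38% + 59% = 97%.
By sibling attribution (R2), Mateo Mbatha is treated as also owning Noor Mbatha's interest in Harbor Industries Corp, giving 58% + 6% = 64%.
Chain via Ridgefield Pharma AG (R3): 50% × 35% = 17.5% of Wildmere Foods Inc.
Chain via Redpoint Ventures LLC (R3): 97% × 19% = 18.43% of Wildmere Foods Inc.
Chain via Harbor Industries Corp. (R3): 64% × 13% = 8.32% of Wildmere Foods Inc.
Aggregating (R1): 17.5% + 18.43% + 8.32% = 44.25%.

44.25%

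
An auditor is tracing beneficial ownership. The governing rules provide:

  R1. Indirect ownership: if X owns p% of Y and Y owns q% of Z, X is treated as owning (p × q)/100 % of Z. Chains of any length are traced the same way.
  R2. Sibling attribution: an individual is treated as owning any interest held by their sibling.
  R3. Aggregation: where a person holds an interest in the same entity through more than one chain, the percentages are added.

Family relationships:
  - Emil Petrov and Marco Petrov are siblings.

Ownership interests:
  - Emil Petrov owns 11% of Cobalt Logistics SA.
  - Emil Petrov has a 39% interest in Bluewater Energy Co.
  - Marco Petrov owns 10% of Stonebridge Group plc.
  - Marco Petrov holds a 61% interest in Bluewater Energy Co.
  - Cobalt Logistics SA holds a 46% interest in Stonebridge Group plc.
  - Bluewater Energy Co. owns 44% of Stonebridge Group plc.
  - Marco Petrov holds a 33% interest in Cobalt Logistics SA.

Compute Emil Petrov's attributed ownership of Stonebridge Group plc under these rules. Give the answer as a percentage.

By sibling attribution (R2), Emil Petrov is treated as also owning Marco Petrov's interest in Cobalt Logistics SA, giving 11% + 33% = 44%.
By sibling attribution (R2), Emil Petrov is treated as also owning Marco Petrov's interest in Bluewater Energy Co, giving 39% + 61% = 100%.
By sibling attribution (R2), Emil Petrov is treated as owning Marco Petrov's 10% interest in Stonebridge Group plc.
Chain via Cobalt Logistics SA (R1): 44% × 46% = 20.24% of Stonebridge Group plc.
Chain via Bluewater Energy Co. (R1): 100% × 44% = 44% of Stonebridge Group plc.
Direct interest in Stonebridge Group plc: 10%.
Aggregating (R3): 20.24% + 44% + 10% = 74.24%.

74.24%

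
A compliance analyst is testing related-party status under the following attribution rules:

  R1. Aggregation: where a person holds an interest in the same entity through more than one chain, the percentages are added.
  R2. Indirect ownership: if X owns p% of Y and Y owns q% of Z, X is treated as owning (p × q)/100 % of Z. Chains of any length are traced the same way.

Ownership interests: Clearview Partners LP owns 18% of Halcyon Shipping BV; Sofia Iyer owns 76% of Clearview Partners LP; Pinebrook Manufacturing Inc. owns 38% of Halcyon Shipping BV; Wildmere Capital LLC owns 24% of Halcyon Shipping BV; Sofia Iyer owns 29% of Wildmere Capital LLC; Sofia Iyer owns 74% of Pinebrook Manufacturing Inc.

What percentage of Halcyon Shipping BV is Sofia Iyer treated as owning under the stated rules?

48.76%

Chain via Clearview Partners LP (R2): 76% × 18% = 13.68% of Halcyon Shipping BV.
Chain via Pinebrook Manufacturing Inc. (R2): 74% × 38% = 28.12% of Halcyon Shipping BV.
Chain via Wildmere Capital LLC (R2): 29% × 24% = 6.96% of Halcyon Shipping BV.
Aggregating (R1): 13.68% + 28.12% + 6.96% = 48.76%.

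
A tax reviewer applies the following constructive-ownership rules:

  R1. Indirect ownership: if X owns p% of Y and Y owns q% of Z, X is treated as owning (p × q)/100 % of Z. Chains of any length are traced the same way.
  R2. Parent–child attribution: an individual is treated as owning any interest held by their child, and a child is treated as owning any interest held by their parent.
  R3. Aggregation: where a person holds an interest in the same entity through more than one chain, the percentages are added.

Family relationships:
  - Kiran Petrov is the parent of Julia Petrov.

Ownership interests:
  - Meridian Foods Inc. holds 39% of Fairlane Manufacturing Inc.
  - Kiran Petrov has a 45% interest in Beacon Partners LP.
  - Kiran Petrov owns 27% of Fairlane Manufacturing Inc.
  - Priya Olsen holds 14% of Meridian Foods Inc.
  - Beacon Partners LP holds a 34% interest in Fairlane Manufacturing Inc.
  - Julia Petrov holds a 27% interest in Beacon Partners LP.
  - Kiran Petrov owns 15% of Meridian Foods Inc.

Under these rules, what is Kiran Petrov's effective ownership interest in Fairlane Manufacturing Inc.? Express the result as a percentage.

57.33%

By parent–child attribution (R2), Kiran Petrov is treated as also owning Julia Petrov's interest in Beacon Partners LP, giving 45% + 27% = 72%.
Chain via Beacon Partners LP (R1): 72% × 34% = 24.48% of Fairlane Manufacturing Inc.
Chain via Meridian Foods Inc. (R1): 15% × 39% = 5.85% of Fairlane Manufacturing Inc.
Direct interest in Fairlane Manufacturing Inc: 27%.
Aggregating (R3): 24.48% + 5.85% + 27% = 57.33%.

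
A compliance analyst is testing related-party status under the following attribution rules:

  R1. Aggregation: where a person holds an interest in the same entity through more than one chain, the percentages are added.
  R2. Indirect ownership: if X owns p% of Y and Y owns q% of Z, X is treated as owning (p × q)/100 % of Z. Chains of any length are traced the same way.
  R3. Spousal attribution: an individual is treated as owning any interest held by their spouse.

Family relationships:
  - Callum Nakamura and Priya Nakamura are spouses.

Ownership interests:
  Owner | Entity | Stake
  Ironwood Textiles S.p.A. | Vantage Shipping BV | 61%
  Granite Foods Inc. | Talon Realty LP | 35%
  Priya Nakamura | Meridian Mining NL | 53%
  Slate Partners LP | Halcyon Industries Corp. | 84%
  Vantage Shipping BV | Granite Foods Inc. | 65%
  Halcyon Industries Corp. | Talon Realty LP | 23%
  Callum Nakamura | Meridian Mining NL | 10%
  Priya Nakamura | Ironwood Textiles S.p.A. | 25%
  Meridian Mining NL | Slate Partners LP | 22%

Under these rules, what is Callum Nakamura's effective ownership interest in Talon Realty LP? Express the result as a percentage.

6.147127%

By spousal attribution (R3), Callum Nakamura is treated as also owning Priya Nakamura's interest in Meridian Mining NL, giving 10% + 53% = 63%.
By spousal attribution (R3), Callum Nakamura is treated as owning Priya Nakamura's 25% interest in Ironwood Textiles S.p.A.
Chain via Meridian Mining NL → Slate Partners LP → Halcyon Industries Corp. (R2): 63% × 22% × 84% × 23% = 2.677752% of Talon Realty LP.
Chain via Ironwood Textiles S.p.A. → Vantage Shipping BV → Granite Foods Inc. (R2): 25% × 61% × 65% × 35% = 3.469375% of Talon Realty LP.
Aggregating (R1): 2.677752% + 3.469375% = 6.147127%.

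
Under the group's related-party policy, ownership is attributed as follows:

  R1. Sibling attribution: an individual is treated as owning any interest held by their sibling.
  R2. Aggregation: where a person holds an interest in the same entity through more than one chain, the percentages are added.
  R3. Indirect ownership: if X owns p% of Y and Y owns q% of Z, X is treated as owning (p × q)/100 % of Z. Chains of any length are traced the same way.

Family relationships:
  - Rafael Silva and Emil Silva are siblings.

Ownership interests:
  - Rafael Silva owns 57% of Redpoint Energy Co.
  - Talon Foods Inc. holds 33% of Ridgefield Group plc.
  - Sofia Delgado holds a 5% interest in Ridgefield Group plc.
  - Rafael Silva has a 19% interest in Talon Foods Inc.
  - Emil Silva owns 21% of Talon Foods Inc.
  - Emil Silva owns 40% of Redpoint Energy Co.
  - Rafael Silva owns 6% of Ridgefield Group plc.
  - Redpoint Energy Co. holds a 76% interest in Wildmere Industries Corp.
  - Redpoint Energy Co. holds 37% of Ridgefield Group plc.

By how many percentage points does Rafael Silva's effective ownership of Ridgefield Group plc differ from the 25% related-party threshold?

30.09

By sibling attribution (R1), Rafael Silva is treated as also owning Emil Silva's interest in Redpoint Energy Co, giving 57% + 40% = 97%.
By sibling attribution (R1), Rafael Silva is treated as also owning Emil Silva's interest in Talon Foods Inc, giving 19% + 21% = 40%.
Chain via Redpoint Energy Co. (R3): 97% × 37% = 35.89% of Ridgefield Group plc.
Chain via Talon Foods Inc. (R3): 40% × 33% = 13.2% of Ridgefield Group plc.
Direct interest in Ridgefield Group plc: 6%.
Aggregating (R2): 35.89% + 13.2% + 6% = 55.09%.
55.09% exceeds the 25% threshold by 30.09 percentage points.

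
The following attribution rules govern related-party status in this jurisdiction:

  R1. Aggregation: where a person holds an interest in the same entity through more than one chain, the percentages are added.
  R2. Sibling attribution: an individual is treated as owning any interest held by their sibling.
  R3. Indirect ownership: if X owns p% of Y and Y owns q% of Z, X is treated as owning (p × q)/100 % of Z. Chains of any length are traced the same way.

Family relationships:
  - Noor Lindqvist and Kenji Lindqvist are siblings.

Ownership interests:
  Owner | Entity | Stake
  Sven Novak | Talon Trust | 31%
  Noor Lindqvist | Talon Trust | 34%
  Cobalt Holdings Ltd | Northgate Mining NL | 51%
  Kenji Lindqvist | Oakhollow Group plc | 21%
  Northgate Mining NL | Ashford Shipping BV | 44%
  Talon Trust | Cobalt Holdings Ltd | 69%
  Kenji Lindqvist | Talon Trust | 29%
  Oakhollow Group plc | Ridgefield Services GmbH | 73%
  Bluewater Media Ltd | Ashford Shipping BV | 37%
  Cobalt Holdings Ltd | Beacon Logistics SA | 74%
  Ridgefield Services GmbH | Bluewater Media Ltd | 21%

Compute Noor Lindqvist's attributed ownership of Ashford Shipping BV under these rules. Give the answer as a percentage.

By sibling attribution (R2), Noor Lindqvist is treated as also owning Kenji Lindqvist's interest in Talon Trust, giving 34% + 29% = 63%.
By sibling attribution (R2), Noor Lindqvist is treated as owning Kenji Lindqvist's 21% interest in Oakhollow Group plc.
Chain via Talon Trust → Cobalt Holdings Ltd → Northgate Mining NL (R3): 63% × 69% × 51% × 44% = 9.754668% of Ashford Shipping BV.
Chain via Oakhollow Group plc → Ridgefield Services GmbH → Bluewater Media Ltd (R3): 21% × 73% × 21% × 37% = 1.191141% of Ashford Shipping BV.
Aggregating (R1): 9.754668% + 1.191141% = 10.945809%.

10.945809%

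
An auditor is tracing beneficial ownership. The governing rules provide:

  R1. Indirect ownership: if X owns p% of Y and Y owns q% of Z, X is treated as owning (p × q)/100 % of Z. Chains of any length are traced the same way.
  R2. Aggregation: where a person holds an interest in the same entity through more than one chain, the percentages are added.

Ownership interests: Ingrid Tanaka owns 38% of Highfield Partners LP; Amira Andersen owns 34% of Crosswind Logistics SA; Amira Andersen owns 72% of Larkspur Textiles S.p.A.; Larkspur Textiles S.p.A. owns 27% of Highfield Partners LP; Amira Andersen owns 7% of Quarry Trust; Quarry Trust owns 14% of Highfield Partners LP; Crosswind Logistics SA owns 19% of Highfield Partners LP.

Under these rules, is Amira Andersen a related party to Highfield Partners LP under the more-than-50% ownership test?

No

Chain via Quarry Trust (R1): 7% × 14% = 0.98% of Highfield Partners LP.
Chain via Larkspur Textiles S.p.A. (R1): 72% × 27% = 19.44% of Highfield Partners LP.
Chain via Crosswind Logistics SA (R1): 34% × 19% = 6.46% of Highfield Partners LP.
Aggregating (R2): 0.98% + 19.44% + 6.46% = 26.88%.
26.88% does not exceed the 50% threshold, so Amira is not a related party to Highfield Partners LP.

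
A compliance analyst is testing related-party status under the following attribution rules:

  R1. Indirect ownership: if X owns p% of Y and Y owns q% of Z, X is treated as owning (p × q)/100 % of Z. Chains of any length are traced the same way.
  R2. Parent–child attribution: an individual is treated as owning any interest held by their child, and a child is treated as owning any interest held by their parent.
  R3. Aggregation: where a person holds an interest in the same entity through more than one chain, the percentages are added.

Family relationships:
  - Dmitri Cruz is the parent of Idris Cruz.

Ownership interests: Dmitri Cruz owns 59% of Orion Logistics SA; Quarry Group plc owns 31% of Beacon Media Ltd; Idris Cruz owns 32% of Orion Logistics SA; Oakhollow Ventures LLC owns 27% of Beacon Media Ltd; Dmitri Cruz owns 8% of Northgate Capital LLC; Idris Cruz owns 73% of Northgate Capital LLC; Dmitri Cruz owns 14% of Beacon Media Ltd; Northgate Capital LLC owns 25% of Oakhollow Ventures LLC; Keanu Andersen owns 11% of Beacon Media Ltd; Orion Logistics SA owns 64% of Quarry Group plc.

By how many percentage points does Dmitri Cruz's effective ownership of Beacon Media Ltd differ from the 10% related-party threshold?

27.5219

By parent–child attribution (R2), Dmitri Cruz is treated as also owning Idris Cruz's interest in Northgate Capital LLC, giving 8% + 73% = 81%.
By parent–child attribution (R2), Dmitri Cruz is treated as also owning Idris Cruz's interest in Orion Logistics SA, giving 59% + 32% = 91%.
Chain via Northgate Capital LLC → Oakhollow Ventures LLC (R1): 81% × 25% × 27% = 5.4675% of Beacon Media Ltd.
Chain via Orion Logistics SA → Quarry Group plc (R1): 91% × 64% × 31% = 18.0544% of Beacon Media Ltd.
Direct interest in Beacon Media Ltd: 14%.
Aggregating (R3): 5.4675% + 18.0544% + 14% = 37.5219%.
37.5219% exceeds the 10% threshold by 27.5219 percentage points.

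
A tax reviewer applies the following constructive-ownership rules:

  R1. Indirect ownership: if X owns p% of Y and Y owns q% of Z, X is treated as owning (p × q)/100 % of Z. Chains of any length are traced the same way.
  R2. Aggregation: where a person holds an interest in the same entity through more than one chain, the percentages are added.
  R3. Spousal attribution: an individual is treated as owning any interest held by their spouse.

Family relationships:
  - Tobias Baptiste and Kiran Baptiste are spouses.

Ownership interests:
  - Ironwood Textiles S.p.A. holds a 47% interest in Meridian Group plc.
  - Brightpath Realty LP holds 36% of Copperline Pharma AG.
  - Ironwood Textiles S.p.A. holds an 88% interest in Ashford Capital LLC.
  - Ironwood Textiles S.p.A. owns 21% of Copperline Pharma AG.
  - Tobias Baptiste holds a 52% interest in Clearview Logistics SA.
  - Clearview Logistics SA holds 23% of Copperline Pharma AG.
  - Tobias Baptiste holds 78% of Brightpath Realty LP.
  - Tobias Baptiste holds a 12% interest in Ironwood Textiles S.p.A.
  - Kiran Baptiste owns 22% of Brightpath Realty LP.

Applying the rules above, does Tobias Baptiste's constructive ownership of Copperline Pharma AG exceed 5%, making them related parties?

Yes

By spousal attribution (R3), Tobias Baptiste is treated as also owning Kiran Baptiste's interest in Brightpath Realty LP, giving 78% + 22% = 100%.
Chain via Brightpath Realty LP (R1): 100% × 36% = 36% of Copperline Pharma AG.
Chain via Clearview Logistics SA (R1): 52% × 23% = 11.96% of Copperline Pharma AG.
Chain via Ironwood Textiles S.p.A. (R1): 12% × 21% = 2.52% of Copperline Pharma AG.
Aggregating (R2): 36% + 11.96% + 2.52% = 50.48%.
50.48% exceeds the 5% threshold, so Tobias is a related party to Copperline Pharma AG.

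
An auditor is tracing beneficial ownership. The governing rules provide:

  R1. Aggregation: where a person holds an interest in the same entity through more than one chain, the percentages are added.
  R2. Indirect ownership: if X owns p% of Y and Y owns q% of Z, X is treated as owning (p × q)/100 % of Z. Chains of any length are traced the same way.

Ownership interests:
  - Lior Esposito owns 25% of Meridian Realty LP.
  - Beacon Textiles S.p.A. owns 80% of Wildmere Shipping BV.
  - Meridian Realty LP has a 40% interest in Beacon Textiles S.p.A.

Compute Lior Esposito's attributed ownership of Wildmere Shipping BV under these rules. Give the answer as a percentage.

8%

Chain via Meridian Realty LP → Beacon Textiles S.p.A. (R2): 25% × 40% × 80% = 8% of Wildmere Shipping BV.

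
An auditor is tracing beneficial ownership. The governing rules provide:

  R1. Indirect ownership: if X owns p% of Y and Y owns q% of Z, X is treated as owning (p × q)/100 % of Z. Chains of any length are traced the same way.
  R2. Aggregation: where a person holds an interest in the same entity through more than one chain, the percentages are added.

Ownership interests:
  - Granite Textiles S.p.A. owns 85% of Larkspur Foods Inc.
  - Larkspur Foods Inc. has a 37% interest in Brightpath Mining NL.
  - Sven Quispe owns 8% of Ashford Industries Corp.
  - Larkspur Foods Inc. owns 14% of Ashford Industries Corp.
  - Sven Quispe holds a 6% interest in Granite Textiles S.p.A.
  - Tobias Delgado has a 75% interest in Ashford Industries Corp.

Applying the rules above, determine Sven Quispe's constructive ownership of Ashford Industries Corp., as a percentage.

Chain via Granite Textiles S.p.A. → Larkspur Foods Inc. (R1): 6% × 85% × 14% = 0.714% of Ashford Industries Corp.
Direct interest in Ashford Industries Corp: 8%.
Aggregating (R2): 0.714% + 8% = 8.714%.

8.714%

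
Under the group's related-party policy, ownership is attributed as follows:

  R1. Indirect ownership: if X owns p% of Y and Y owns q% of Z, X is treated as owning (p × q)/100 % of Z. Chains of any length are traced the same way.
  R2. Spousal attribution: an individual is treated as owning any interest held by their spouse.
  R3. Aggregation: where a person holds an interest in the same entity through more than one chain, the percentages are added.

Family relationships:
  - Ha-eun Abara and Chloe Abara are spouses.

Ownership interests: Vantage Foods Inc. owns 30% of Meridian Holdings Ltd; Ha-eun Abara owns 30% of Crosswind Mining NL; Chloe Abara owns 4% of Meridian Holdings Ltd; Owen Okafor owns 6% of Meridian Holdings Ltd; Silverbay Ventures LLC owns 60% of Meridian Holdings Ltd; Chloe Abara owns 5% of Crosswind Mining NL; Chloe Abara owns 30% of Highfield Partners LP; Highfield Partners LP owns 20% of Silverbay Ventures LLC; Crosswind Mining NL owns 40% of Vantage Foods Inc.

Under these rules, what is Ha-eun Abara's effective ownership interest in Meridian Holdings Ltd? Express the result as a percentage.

By spousal attribution (R2), Ha-eun Abara is treated as also owning Chloe Abara's interest in Crosswind Mining NL, giving 30% + 5% = 35%.
By spousal attribution (R2), Ha-eun Abara is treated as owning Chloe Abara's 30% interest in Highfield Partners LP.
By spousal attribution (R2), Ha-eun Abara is treated as owning Chloe Abara's 4% interest in Meridian Holdings Ltd.
Chain via Crosswind Mining NL → Vantage Foods Inc. (R1): 35% × 40% × 30% = 4.2% of Meridian Holdings Ltd.
Chain via Highfield Partners LP → Silverbay Ventures LLC (R1): 30% × 20% × 60% = 3.6% of Meridian Holdings Ltd.
Direct interest in Meridian Holdings Ltd: 4%.
Aggregating (R3): 4.2% + 3.6% + 4% = 11.8%.

11.8%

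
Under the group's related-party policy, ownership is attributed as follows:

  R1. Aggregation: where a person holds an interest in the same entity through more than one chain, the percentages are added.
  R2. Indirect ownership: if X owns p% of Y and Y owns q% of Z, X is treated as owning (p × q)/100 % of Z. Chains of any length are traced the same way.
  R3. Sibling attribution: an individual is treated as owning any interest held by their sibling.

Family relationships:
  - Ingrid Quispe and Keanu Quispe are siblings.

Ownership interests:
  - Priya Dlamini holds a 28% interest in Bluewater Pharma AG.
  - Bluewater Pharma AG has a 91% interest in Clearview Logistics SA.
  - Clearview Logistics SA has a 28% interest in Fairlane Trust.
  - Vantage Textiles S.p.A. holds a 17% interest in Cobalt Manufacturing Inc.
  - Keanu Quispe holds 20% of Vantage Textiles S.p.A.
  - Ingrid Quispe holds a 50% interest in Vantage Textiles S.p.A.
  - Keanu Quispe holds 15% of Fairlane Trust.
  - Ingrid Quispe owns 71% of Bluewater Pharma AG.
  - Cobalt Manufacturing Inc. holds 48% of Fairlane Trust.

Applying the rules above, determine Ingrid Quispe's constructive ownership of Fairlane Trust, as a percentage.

38.8028%

By sibling attribution (R3), Ingrid Quispe is treated as also owning Keanu Quispe's interest in Vantage Textiles S.p.A, giving 50% + 20% = 70%.
By sibling attribution (R3), Ingrid Quispe is treated as owning Keanu Quispe's 15% interest in Fairlane Trust.
Chain via Bluewater Pharma AG → Clearview Logistics SA (R2): 71% × 91% × 28% = 18.0908% of Fairlane Trust.
Chain via Vantage Textiles S.p.A. → Cobalt Manufacturing Inc. (R2): 70% × 17% × 48% = 5.712% of Fairlane Trust.
Direct interest in Fairlane Trust: 15%.
Aggregating (R1): 18.0908% + 5.712% + 15% = 38.8028%.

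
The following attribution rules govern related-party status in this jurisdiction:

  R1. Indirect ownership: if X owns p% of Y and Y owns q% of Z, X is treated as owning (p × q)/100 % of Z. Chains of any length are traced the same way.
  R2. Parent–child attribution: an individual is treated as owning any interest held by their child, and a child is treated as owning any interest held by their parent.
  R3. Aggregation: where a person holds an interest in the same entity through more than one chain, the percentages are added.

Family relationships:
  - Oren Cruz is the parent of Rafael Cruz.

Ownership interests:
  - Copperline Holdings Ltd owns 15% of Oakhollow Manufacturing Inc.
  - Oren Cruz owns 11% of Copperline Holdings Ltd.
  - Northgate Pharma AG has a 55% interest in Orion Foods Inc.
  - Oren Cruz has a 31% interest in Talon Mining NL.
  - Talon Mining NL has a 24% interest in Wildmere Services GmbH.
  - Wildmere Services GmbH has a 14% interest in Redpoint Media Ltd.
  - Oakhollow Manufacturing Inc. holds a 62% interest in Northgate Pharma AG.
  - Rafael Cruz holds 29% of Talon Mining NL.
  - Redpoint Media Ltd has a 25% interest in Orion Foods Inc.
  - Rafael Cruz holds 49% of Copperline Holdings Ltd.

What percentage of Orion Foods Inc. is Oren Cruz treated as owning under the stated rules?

3.573%

By parent–child attribution (R2), Oren Cruz is treated as also owning Rafael Cruz's interest in Copperline Holdings Ltd, giving 11% + 49% = 60%.
By parent–child attribution (R2), Oren Cruz is treated as also owning Rafael Cruz's interest in Talon Mining NL, giving 31% + 29% = 60%.
Chain via Copperline Holdings Ltd → Oakhollow Manufacturing Inc. → Northgate Pharma AG (R1): 60% × 15% × 62% × 55% = 3.069% of Orion Foods Inc.
Chain via Talon Mining NL → Wildmere Services GmbH → Redpoint Media Ltd (R1): 60% × 24% × 14% × 25% = 0.504% of Orion Foods Inc.
Aggregating (R3): 3.069% + 0.504% = 3.573%.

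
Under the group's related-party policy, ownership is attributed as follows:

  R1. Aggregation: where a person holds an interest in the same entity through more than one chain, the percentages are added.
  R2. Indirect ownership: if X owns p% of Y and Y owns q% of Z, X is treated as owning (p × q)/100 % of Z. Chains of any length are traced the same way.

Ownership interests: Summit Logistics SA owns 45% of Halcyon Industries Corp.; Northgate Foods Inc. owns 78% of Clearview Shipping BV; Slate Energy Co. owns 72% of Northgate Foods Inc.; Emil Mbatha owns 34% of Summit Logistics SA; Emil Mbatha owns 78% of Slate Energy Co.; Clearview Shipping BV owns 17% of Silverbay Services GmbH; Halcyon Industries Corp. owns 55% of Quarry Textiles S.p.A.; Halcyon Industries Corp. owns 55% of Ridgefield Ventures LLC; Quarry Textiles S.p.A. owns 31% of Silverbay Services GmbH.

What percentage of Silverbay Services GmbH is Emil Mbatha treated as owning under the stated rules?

Chain via Summit Logistics SA → Halcyon Industries Corp. → Quarry Textiles S.p.A. (R2): 34% × 45% × 55% × 31% = 2.60865% of Silverbay Services GmbH.
Chain via Slate Energy Co. → Northgate Foods Inc. → Clearview Shipping BV (R2): 78% × 72% × 78% × 17% = 7.446816% of Silverbay Services GmbH.
Aggregating (R1): 2.60865% + 7.446816% = 10.055466%.

10.055466%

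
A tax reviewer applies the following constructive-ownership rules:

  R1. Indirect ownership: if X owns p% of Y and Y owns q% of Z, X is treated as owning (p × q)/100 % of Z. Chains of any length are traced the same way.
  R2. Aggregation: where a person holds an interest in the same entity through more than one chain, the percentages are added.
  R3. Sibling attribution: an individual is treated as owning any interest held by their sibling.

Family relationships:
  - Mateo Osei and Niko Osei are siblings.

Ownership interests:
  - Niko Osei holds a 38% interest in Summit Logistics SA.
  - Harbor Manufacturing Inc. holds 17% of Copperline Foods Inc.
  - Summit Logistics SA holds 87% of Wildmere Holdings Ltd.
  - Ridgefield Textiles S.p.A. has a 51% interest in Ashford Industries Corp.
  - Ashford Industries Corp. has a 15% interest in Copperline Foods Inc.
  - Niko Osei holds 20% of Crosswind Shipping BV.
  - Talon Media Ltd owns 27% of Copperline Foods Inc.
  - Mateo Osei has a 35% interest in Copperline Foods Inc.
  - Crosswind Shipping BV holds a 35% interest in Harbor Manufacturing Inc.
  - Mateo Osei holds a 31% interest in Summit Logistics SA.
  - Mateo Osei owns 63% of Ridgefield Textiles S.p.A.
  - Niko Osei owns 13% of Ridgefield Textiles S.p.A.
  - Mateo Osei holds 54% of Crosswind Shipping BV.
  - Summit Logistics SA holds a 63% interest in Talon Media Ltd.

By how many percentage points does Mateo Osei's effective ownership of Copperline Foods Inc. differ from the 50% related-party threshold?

6.9539

By sibling attribution (R3), Mateo Osei is treated as also owning Niko Osei's interest in Summit Logistics SA, giving 31% + 38% = 69%.
By sibling attribution (R3), Mateo Osei is treated as also owning Niko Osei's interest in Ridgefield Textiles S.p.A, giving 63% + 13% = 76%.
By sibling attribution (R3), Mateo Osei is treated as also owning Niko Osei's interest in Crosswind Shipping BV, giving 54% + 20% = 74%.
Chain via Summit Logistics SA → Talon Media Ltd (R1): 69% × 63% × 27% = 11.7369% of Copperline Foods Inc.
Chain via Ridgefield Textiles S.p.A. → Ashford Industries Corp. (R1): 76% × 51% × 15% = 5.814% of Copperline Foods Inc.
Chain via Crosswind Shipping BV → Harbor Manufacturing Inc. (R1): 74% × 35% × 17% = 4.403% of Copperline Foods Inc.
Direct interest in Copperline Foods Inc: 35%.
Aggregating (R2): 11.7369% + 5.814% + 4.403% + 35% = 56.9539%.
56.9539% exceeds the 50% threshold by 6.9539 percentage points.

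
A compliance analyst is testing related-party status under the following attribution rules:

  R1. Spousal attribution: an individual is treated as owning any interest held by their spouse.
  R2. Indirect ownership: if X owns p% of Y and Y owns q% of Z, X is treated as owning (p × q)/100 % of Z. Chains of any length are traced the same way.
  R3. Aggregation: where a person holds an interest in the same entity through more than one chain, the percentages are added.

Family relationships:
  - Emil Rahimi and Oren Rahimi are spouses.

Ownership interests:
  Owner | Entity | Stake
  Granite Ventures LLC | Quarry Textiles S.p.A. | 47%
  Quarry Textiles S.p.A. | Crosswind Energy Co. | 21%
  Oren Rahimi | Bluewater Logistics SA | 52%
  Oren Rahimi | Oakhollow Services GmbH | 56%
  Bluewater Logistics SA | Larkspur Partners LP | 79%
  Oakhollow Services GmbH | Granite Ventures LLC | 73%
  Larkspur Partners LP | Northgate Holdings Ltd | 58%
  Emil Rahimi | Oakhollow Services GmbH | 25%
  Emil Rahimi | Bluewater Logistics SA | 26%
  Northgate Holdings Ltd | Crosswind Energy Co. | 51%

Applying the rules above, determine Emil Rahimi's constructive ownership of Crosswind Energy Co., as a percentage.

By spousal attribution (R1), Emil Rahimi is treated as also owning Oren Rahimi's interest in Oakhollow Services GmbH, giving 25% + 56% = 81%.
By spousal attribution (R1), Emil Rahimi is treated as also owning Oren Rahimi's interest in Bluewater Logistics SA, giving 26% + 52% = 78%.
Chain via Oakhollow Services GmbH → Granite Ventures LLC → Quarry Textiles S.p.A. (R2): 81% × 73% × 47% × 21% = 5.836131% of Crosswind Energy Co.
Chain via Bluewater Logistics SA → Larkspur Partners LP → Northgate Holdings Ltd (R2): 78% × 79% × 58% × 51% = 18.227196% of Crosswind Energy Co.
Aggregating (R3): 5.836131% + 18.227196% = 24.063327%.

24.063327%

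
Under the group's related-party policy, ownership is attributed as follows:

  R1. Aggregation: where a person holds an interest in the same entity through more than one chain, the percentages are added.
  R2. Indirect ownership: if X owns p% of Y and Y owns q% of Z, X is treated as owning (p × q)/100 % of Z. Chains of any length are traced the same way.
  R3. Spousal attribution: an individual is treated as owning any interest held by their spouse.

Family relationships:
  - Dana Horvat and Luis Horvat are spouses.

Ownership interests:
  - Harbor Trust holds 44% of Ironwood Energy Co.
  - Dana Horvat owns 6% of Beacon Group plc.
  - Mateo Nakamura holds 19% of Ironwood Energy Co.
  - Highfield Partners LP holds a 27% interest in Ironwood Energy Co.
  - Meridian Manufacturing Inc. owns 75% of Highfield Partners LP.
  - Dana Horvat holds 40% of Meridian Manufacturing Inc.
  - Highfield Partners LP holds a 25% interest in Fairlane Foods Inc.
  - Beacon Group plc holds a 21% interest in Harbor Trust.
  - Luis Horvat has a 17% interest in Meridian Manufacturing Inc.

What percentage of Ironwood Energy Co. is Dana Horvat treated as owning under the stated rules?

12.0969%

By spousal attribution (R3), Dana Horvat is treated as also owning Luis Horvat's interest in Meridian Manufacturing Inc, giving 40% + 17% = 57%.
Chain via Beacon Group plc → Harbor Trust (R2): 6% × 21% × 44% = 0.5544% of Ironwood Energy Co.
Chain via Meridian Manufacturing Inc. → Highfield Partners LP (R2): 57% × 75% × 27% = 11.5425% of Ironwood Energy Co.
Aggregating (R1): 0.5544% + 11.5425% = 12.0969%.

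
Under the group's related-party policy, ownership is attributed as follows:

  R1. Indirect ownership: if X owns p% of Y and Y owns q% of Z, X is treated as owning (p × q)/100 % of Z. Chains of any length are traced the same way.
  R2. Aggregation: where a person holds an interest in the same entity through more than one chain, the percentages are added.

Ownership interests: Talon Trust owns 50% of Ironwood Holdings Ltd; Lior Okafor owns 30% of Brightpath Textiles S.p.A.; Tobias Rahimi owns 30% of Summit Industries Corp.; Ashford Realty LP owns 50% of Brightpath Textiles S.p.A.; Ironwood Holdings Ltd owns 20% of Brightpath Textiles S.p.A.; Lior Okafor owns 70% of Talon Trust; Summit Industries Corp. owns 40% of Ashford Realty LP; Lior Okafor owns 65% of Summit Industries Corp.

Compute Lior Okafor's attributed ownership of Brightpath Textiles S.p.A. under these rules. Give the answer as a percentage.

50%

Chain via Talon Trust → Ironwood Holdings Ltd (R1): 70% × 50% × 20% = 7% of Brightpath Textiles S.p.A.
Chain via Summit Industries Corp. → Ashford Realty LP (R1): 65% × 40% × 50% = 13% of Brightpath Textiles S.p.A.
Direct interest in Brightpath Textiles S.p.A: 30%.
Aggregating (R2): 7% + 13% + 30% = 50%.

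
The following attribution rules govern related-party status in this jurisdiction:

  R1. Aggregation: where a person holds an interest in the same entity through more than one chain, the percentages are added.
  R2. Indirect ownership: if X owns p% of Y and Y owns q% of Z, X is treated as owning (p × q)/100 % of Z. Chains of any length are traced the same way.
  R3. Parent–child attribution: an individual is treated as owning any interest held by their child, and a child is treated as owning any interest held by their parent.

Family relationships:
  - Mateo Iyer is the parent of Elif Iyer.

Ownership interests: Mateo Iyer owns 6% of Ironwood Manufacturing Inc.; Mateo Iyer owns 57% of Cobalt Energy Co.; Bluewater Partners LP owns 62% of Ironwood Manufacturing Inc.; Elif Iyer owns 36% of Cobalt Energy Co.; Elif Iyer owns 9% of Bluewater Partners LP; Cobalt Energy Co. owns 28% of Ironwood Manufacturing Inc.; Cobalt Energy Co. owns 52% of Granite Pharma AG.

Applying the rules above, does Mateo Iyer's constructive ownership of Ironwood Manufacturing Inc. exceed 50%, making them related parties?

By parent–child attribution (R3), Mateo Iyer is treated as also owning Elif Iyer's interest in Cobalt Energy Co, giving 57% + 36% = 93%.
By parent–child attribution (R3), Mateo Iyer is treated as owning Elif Iyer's 9% interest in Bluewater Partners LP.
Chain via Cobalt Energy Co. (R2): 93% × 28% = 26.04% of Ironwood Manufacturing Inc.
Direct interest in Ironwood Manufacturing Inc: 6%.
Chain via Bluewater Partners LP (R2): 9% × 62% = 5.58% of Ironwood Manufacturing Inc.
Aggregating (R1): 26.04% + 6% + 5.58% = 37.62%.
37.62% does not exceed the 50% threshold, so Mateo is not a related party to Ironwood Manufacturing Inc.

No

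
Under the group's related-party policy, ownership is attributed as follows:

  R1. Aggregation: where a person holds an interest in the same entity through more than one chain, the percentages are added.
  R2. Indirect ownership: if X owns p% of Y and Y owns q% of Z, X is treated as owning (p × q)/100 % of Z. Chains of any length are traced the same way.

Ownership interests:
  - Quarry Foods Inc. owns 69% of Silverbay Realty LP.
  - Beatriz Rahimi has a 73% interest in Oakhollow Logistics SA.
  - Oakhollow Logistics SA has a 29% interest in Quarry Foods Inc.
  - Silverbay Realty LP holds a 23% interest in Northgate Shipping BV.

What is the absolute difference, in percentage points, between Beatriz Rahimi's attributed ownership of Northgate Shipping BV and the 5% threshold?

1.640321

Chain via Oakhollow Logistics SA → Quarry Foods Inc. → Silverbay Realty LP (R2): 73% × 29% × 69% × 23% = 3.359679% of Northgate Shipping BV.
3.359679% falls short of the 5% threshold by 1.640321 percentage points.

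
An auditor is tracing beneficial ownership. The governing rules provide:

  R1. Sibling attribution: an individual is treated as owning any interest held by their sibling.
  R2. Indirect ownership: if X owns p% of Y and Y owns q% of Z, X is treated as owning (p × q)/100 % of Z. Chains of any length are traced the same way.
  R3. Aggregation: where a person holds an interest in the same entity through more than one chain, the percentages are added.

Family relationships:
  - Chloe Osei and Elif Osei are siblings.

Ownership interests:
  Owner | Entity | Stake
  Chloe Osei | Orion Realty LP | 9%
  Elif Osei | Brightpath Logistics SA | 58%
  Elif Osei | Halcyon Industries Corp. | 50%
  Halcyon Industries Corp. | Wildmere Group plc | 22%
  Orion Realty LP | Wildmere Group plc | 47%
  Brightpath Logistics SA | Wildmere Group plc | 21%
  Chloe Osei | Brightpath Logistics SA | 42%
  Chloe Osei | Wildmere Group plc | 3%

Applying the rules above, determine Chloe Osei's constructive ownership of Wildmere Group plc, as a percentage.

By sibling attribution (R1), Chloe Osei is treated as also owning Elif Osei's interest in Brightpath Logistics SA, giving 42% + 58% = 100%.
By sibling attribution (R1), Chloe Osei is treated as owning Elif Osei's 50% interest in Halcyon Industries Corp.
Chain via Brightpath Logistics SA (R2): 100% × 21% = 21% of Wildmere Group plc.
Chain via Orion Realty LP (R2): 9% × 47% = 4.23% of Wildmere Group plc.
Direct interest in Wildmere Group plc: 3%.
Chain via Halcyon Industries Corp. (R2): 50% × 22% = 11% of Wildmere Group plc.
Aggregating (R3): 21% + 4.23% + 3% + 11% = 39.23%.

39.23%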